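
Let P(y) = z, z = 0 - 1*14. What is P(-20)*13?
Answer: -182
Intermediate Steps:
z = -14 (z = 0 - 14 = -14)
P(y) = -14
P(-20)*13 = -14*13 = -182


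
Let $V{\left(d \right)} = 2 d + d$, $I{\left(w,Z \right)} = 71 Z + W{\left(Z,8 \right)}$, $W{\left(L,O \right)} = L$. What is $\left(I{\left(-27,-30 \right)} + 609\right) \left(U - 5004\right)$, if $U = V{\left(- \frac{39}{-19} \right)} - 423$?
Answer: $\frac{159746796}{19} \approx 8.4077 \cdot 10^{6}$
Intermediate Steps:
$I{\left(w,Z \right)} = 72 Z$ ($I{\left(w,Z \right)} = 71 Z + Z = 72 Z$)
$V{\left(d \right)} = 3 d$
$U = - \frac{7920}{19}$ ($U = 3 \left(- \frac{39}{-19}\right) - 423 = 3 \left(\left(-39\right) \left(- \frac{1}{19}\right)\right) - 423 = 3 \cdot \frac{39}{19} - 423 = \frac{117}{19} - 423 = - \frac{7920}{19} \approx -416.84$)
$\left(I{\left(-27,-30 \right)} + 609\right) \left(U - 5004\right) = \left(72 \left(-30\right) + 609\right) \left(- \frac{7920}{19} - 5004\right) = \left(-2160 + 609\right) \left(- \frac{102996}{19}\right) = \left(-1551\right) \left(- \frac{102996}{19}\right) = \frac{159746796}{19}$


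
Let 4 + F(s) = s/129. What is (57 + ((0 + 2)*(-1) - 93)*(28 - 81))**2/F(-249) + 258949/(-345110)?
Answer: -76954294221343/17600610 ≈ -4.3722e+6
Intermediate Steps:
F(s) = -4 + s/129
(57 + ((0 + 2)*(-1) - 93)*(28 - 81))**2/F(-249) + 258949/(-345110) = (57 + ((0 + 2)*(-1) - 93)*(28 - 81))**2/(-4 + (1/129)*(-249)) + 258949/(-345110) = (57 + (2*(-1) - 93)*(-53))**2/(-4 - 83/43) + 258949*(-1/345110) = (57 + (-2 - 93)*(-53))**2/(-255/43) - 258949/345110 = (57 - 95*(-53))**2*(-43/255) - 258949/345110 = (57 + 5035)**2*(-43/255) - 258949/345110 = 5092**2*(-43/255) - 258949/345110 = 25928464*(-43/255) - 258949/345110 = -1114923952/255 - 258949/345110 = -76954294221343/17600610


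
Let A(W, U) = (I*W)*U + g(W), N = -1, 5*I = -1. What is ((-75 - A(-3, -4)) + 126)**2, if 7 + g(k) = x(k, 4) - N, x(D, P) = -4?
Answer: 100489/25 ≈ 4019.6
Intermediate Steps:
I = -1/5 (I = (1/5)*(-1) = -1/5 ≈ -0.20000)
g(k) = -10 (g(k) = -7 + (-4 - 1*(-1)) = -7 + (-4 + 1) = -7 - 3 = -10)
A(W, U) = -10 - U*W/5 (A(W, U) = (-W/5)*U - 10 = -U*W/5 - 10 = -10 - U*W/5)
((-75 - A(-3, -4)) + 126)**2 = ((-75 - (-10 - 1/5*(-4)*(-3))) + 126)**2 = ((-75 - (-10 - 12/5)) + 126)**2 = ((-75 - 1*(-62/5)) + 126)**2 = ((-75 + 62/5) + 126)**2 = (-313/5 + 126)**2 = (317/5)**2 = 100489/25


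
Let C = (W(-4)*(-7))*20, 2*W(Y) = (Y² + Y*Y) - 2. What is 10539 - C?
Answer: 12639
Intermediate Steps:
W(Y) = -1 + Y² (W(Y) = ((Y² + Y*Y) - 2)/2 = ((Y² + Y²) - 2)/2 = (2*Y² - 2)/2 = (-2 + 2*Y²)/2 = -1 + Y²)
C = -2100 (C = ((-1 + (-4)²)*(-7))*20 = ((-1 + 16)*(-7))*20 = (15*(-7))*20 = -105*20 = -2100)
10539 - C = 10539 - 1*(-2100) = 10539 + 2100 = 12639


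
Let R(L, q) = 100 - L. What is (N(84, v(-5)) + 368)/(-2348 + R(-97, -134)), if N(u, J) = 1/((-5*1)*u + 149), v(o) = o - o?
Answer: -99727/582921 ≈ -0.17108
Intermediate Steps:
v(o) = 0
N(u, J) = 1/(149 - 5*u) (N(u, J) = 1/(-5*u + 149) = 1/(149 - 5*u))
(N(84, v(-5)) + 368)/(-2348 + R(-97, -134)) = (-1/(-149 + 5*84) + 368)/(-2348 + (100 - 1*(-97))) = (-1/(-149 + 420) + 368)/(-2348 + (100 + 97)) = (-1/271 + 368)/(-2348 + 197) = (-1*1/271 + 368)/(-2151) = (-1/271 + 368)*(-1/2151) = (99727/271)*(-1/2151) = -99727/582921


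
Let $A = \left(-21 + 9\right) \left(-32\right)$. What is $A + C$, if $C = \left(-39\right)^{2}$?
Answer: $1905$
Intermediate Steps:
$A = 384$ ($A = \left(-12\right) \left(-32\right) = 384$)
$C = 1521$
$A + C = 384 + 1521 = 1905$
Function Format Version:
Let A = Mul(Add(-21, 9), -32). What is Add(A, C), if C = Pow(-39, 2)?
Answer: 1905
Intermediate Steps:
A = 384 (A = Mul(-12, -32) = 384)
C = 1521
Add(A, C) = Add(384, 1521) = 1905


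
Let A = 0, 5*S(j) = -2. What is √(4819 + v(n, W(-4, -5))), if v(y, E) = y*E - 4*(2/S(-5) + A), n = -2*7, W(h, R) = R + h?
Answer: √4965 ≈ 70.463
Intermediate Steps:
S(j) = -⅖ (S(j) = (⅕)*(-2) = -⅖)
n = -14
v(y, E) = 20 + E*y (v(y, E) = y*E - 4*(2/(-⅖) + 0) = E*y - 4*(2*(-5/2) + 0) = E*y - 4*(-5 + 0) = E*y - 4*(-5) = E*y + 20 = 20 + E*y)
√(4819 + v(n, W(-4, -5))) = √(4819 + (20 + (-5 - 4)*(-14))) = √(4819 + (20 - 9*(-14))) = √(4819 + (20 + 126)) = √(4819 + 146) = √4965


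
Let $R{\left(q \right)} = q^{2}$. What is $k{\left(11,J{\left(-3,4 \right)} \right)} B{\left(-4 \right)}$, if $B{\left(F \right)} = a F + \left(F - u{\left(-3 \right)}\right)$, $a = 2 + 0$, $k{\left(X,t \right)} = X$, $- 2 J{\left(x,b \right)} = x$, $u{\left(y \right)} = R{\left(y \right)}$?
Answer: $-231$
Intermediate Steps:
$u{\left(y \right)} = y^{2}$
$J{\left(x,b \right)} = - \frac{x}{2}$
$a = 2$
$B{\left(F \right)} = -9 + 3 F$ ($B{\left(F \right)} = 2 F + \left(F - \left(-3\right)^{2}\right) = 2 F + \left(F - 9\right) = 2 F + \left(-9 + F\right) = -9 + 3 F$)
$k{\left(11,J{\left(-3,4 \right)} \right)} B{\left(-4 \right)} = 11 \left(-9 + 3 \left(-4\right)\right) = 11 \left(-9 - 12\right) = 11 \left(-21\right) = -231$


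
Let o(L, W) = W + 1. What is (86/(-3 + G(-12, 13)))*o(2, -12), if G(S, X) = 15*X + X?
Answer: -946/205 ≈ -4.6146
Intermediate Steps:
G(S, X) = 16*X
o(L, W) = 1 + W
(86/(-3 + G(-12, 13)))*o(2, -12) = (86/(-3 + 16*13))*(1 - 12) = (86/(-3 + 208))*(-11) = (86/205)*(-11) = -946/205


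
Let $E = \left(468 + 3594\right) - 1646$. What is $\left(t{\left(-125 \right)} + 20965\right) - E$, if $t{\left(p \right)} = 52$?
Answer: $18601$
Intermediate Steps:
$E = 2416$ ($E = 4062 - 1646 = 2416$)
$\left(t{\left(-125 \right)} + 20965\right) - E = \left(52 + 20965\right) - 2416 = 21017 - 2416 = 18601$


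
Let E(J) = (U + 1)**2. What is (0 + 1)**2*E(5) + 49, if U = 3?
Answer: 65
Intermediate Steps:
E(J) = 16 (E(J) = (3 + 1)**2 = 4**2 = 16)
(0 + 1)**2*E(5) + 49 = (0 + 1)**2*16 + 49 = 1**2*16 + 49 = 1*16 + 49 = 16 + 49 = 65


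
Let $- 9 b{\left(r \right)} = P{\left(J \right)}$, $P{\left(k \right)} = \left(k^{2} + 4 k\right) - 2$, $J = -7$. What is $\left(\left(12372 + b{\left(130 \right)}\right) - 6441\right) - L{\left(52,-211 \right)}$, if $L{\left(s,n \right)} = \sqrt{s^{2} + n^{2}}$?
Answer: $\frac{53360}{9} - 5 \sqrt{1889} \approx 5711.6$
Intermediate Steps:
$L{\left(s,n \right)} = \sqrt{n^{2} + s^{2}}$
$P{\left(k \right)} = -2 + k^{2} + 4 k$
$b{\left(r \right)} = - \frac{19}{9}$ ($b{\left(r \right)} = - \frac{-2 + \left(-7\right)^{2} + 4 \left(-7\right)}{9} = - \frac{-2 + 49 - 28}{9} = \left(- \frac{1}{9}\right) 19 = - \frac{19}{9}$)
$\left(\left(12372 + b{\left(130 \right)}\right) - 6441\right) - L{\left(52,-211 \right)} = \left(\left(12372 - \frac{19}{9}\right) - 6441\right) - \sqrt{\left(-211\right)^{2} + 52^{2}} = \left(\frac{111329}{9} - 6441\right) - \sqrt{44521 + 2704} = \frac{53360}{9} - \sqrt{47225} = \frac{53360}{9} - 5 \sqrt{1889}$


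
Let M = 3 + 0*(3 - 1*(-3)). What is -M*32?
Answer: -96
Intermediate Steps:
M = 3 (M = 3 + 0*(3 + 3) = 3 + 0*6 = 3 + 0 = 3)
-M*32 = -1*3*32 = -3*32 = -96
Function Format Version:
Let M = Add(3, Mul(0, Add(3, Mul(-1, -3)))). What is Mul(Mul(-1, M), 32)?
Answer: -96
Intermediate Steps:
M = 3 (M = Add(3, Mul(0, Add(3, 3))) = Add(3, Mul(0, 6)) = Add(3, 0) = 3)
Mul(Mul(-1, M), 32) = Mul(Mul(-1, 3), 32) = Mul(-3, 32) = -96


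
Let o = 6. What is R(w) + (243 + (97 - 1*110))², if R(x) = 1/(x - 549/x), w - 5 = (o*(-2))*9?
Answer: 532173897/10060 ≈ 52900.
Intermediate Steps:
w = -103 (w = 5 + (6*(-2))*9 = 5 - 12*9 = 5 - 108 = -103)
R(w) + (243 + (97 - 1*110))² = -103/(-549 + (-103)²) + (243 + (97 - 1*110))² = -103/(-549 + 10609) + (243 + (97 - 110))² = -103/10060 + (243 - 13)² = -103*1/10060 + 230² = -103/10060 + 52900 = 532173897/10060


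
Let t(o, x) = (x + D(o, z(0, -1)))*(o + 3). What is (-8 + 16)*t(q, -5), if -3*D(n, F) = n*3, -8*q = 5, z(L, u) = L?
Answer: -665/8 ≈ -83.125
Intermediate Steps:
q = -5/8 (q = -⅛*5 = -5/8 ≈ -0.62500)
D(n, F) = -n (D(n, F) = -n*3/3 = -n)
t(o, x) = (3 + o)*(x - o) (t(o, x) = (x - o)*(o + 3) = (x - o)*(3 + o) = (3 + o)*(x - o))
(-8 + 16)*t(q, -5) = (-8 + 16)*(-(-5/8)² - 3*(-5/8) + 3*(-5) - 5/8*(-5)) = 8*(-1*25/64 + 15/8 - 15 + 25/8) = 8*(-25/64 + 15/8 - 15 + 25/8) = 8*(-665/64) = -665/8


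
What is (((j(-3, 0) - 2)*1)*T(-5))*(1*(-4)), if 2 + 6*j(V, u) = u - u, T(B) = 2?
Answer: 56/3 ≈ 18.667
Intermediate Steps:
j(V, u) = -⅓ (j(V, u) = -⅓ + (u - u)/6 = -⅓ + (⅙)*0 = -⅓ + 0 = -⅓)
(((j(-3, 0) - 2)*1)*T(-5))*(1*(-4)) = (((-⅓ - 2)*1)*2)*(1*(-4)) = (-7/3*1*2)*(-4) = -7/3*2*(-4) = -14/3*(-4) = 56/3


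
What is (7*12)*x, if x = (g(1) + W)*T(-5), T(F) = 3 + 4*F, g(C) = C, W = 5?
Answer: -8568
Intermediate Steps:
x = -102 (x = (1 + 5)*(3 + 4*(-5)) = 6*(3 - 20) = 6*(-17) = -102)
(7*12)*x = (7*12)*(-102) = 84*(-102) = -8568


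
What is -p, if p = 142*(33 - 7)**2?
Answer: -95992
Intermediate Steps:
p = 95992 (p = 142*26**2 = 142*676 = 95992)
-p = -1*95992 = -95992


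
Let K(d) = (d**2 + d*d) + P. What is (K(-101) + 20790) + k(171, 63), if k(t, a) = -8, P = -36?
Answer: 41148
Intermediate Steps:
K(d) = -36 + 2*d**2 (K(d) = (d**2 + d*d) - 36 = (d**2 + d**2) - 36 = 2*d**2 - 36 = -36 + 2*d**2)
(K(-101) + 20790) + k(171, 63) = ((-36 + 2*(-101)**2) + 20790) - 8 = ((-36 + 2*10201) + 20790) - 8 = ((-36 + 20402) + 20790) - 8 = (20366 + 20790) - 8 = 41156 - 8 = 41148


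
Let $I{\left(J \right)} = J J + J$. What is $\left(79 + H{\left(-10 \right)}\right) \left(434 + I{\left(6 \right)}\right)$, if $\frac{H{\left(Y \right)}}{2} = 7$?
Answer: $44268$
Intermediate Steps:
$H{\left(Y \right)} = 14$ ($H{\left(Y \right)} = 2 \cdot 7 = 14$)
$I{\left(J \right)} = J + J^{2}$ ($I{\left(J \right)} = J^{2} + J = J + J^{2}$)
$\left(79 + H{\left(-10 \right)}\right) \left(434 + I{\left(6 \right)}\right) = \left(79 + 14\right) \left(434 + 6 \left(1 + 6\right)\right) = 93 \left(434 + 6 \cdot 7\right) = 93 \left(434 + 42\right) = 93 \cdot 476 = 44268$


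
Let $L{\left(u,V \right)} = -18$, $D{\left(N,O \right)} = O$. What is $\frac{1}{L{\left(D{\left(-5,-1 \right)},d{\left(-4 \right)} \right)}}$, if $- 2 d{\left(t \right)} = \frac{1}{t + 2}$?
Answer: $- \frac{1}{18} \approx -0.055556$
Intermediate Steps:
$d{\left(t \right)} = - \frac{1}{2 \left(2 + t\right)}$ ($d{\left(t \right)} = - \frac{1}{2 \left(t + 2\right)} = - \frac{1}{2 \left(2 + t\right)}$)
$\frac{1}{L{\left(D{\left(-5,-1 \right)},d{\left(-4 \right)} \right)}} = \frac{1}{-18} = - \frac{1}{18}$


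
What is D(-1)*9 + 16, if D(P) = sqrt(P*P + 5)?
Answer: 16 + 9*sqrt(6) ≈ 38.045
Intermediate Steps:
D(P) = sqrt(5 + P**2) (D(P) = sqrt(P**2 + 5) = sqrt(5 + P**2))
D(-1)*9 + 16 = sqrt(5 + (-1)**2)*9 + 16 = sqrt(5 + 1)*9 + 16 = sqrt(6)*9 + 16 = 9*sqrt(6) + 16 = 16 + 9*sqrt(6)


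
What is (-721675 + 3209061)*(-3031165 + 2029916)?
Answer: -2490492745114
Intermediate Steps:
(-721675 + 3209061)*(-3031165 + 2029916) = 2487386*(-1001249) = -2490492745114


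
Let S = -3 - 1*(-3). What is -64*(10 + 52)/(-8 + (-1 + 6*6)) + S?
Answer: -3968/27 ≈ -146.96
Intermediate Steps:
S = 0 (S = -3 + 3 = 0)
-64*(10 + 52)/(-8 + (-1 + 6*6)) + S = -64*(10 + 52)/(-8 + (-1 + 6*6)) + 0 = -3968/(-8 + (-1 + 36)) + 0 = -3968/(-8 + 35) + 0 = -3968/27 + 0 = -3968/27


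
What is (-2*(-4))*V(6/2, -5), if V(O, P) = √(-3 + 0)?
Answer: 8*I*√3 ≈ 13.856*I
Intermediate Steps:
V(O, P) = I*√3 (V(O, P) = √(-3) = I*√3)
(-2*(-4))*V(6/2, -5) = (-2*(-4))*(I*√3) = 8*(I*√3) = 8*I*√3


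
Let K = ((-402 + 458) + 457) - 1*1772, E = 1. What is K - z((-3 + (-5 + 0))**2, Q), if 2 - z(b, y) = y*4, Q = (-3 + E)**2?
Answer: -1245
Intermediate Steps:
Q = 4 (Q = (-3 + 1)**2 = (-2)**2 = 4)
z(b, y) = 2 - 4*y (z(b, y) = 2 - y*4 = 2 - 4*y)
K = -1259 (K = (56 + 457) - 1772 = 513 - 1772 = -1259)
K - z((-3 + (-5 + 0))**2, Q) = -1259 - (2 - 4*4) = -1259 - (2 - 16) = -1259 - 1*(-14) = -1259 + 14 = -1245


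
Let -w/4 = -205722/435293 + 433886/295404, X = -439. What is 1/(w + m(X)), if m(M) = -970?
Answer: -32146823343/31310515079620 ≈ -0.0010267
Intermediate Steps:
w = -128096436910/32146823343 (w = -4*(-205722/435293 + 433886/295404) = -4*(-205722*1/435293 + 433886*(1/295404)) = -4*(-205722/435293 + 216943/147702) = -4*64048218455/64293646686 = -128096436910/32146823343 ≈ -3.9847)
1/(w + m(X)) = 1/(-128096436910/32146823343 - 970) = 1/(-31310515079620/32146823343) = -32146823343/31310515079620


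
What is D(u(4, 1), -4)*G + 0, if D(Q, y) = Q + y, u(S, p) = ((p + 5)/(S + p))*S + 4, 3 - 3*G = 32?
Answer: -232/5 ≈ -46.400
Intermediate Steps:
G = -29/3 (G = 1 - ⅓*32 = 1 - 32/3 = -29/3 ≈ -9.6667)
u(S, p) = 4 + S*(5 + p)/(S + p) (u(S, p) = ((5 + p)/(S + p))*S + 4 = S*(5 + p)/(S + p) + 4 = 4 + S*(5 + p)/(S + p))
D(u(4, 1), -4)*G + 0 = ((4*1 + 9*4 + 4*1)/(4 + 1) - 4)*(-29/3) + 0 = ((4 + 36 + 4)/5 - 4)*(-29/3) + 0 = ((⅕)*44 - 4)*(-29/3) + 0 = (44/5 - 4)*(-29/3) + 0 = (24/5)*(-29/3) + 0 = -232/5 + 0 = -232/5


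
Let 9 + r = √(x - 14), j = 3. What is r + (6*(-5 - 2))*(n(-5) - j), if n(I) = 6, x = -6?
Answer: -135 + 2*I*√5 ≈ -135.0 + 4.4721*I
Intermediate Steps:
r = -9 + 2*I*√5 (r = -9 + √(-6 - 14) = -9 + √(-20) = -9 + 2*I*√5 ≈ -9.0 + 4.4721*I)
r + (6*(-5 - 2))*(n(-5) - j) = (-9 + 2*I*√5) + (6*(-5 - 2))*(6 - 1*3) = (-9 + 2*I*√5) + (6*(-7))*(6 - 3) = (-9 + 2*I*√5) - 42*3 = (-9 + 2*I*√5) - 126 = -135 + 2*I*√5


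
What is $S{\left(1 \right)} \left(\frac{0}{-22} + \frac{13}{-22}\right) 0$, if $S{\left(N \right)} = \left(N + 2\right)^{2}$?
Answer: $0$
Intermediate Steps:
$S{\left(N \right)} = \left(2 + N\right)^{2}$
$S{\left(1 \right)} \left(\frac{0}{-22} + \frac{13}{-22}\right) 0 = \left(2 + 1\right)^{2} \left(\frac{0}{-22} + \frac{13}{-22}\right) 0 = 3^{2} \left(0 \left(- \frac{1}{22}\right) + 13 \left(- \frac{1}{22}\right)\right) 0 = 9 \left(0 - \frac{13}{22}\right) 0 = 9 \left(- \frac{13}{22}\right) 0 = \left(- \frac{117}{22}\right) 0 = 0$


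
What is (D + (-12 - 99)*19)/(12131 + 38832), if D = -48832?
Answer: -4631/4633 ≈ -0.99957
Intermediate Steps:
(D + (-12 - 99)*19)/(12131 + 38832) = (-48832 + (-12 - 99)*19)/(12131 + 38832) = (-48832 - 111*19)/50963 = (-48832 - 2109)*(1/50963) = -50941*1/50963 = -4631/4633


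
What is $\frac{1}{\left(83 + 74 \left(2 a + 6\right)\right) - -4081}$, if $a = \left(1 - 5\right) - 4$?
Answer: $\frac{1}{3424} \approx 0.00029206$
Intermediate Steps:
$a = -8$ ($a = -4 - 4 = -8$)
$\frac{1}{\left(83 + 74 \left(2 a + 6\right)\right) - -4081} = \frac{1}{\left(83 + 74 \left(2 \left(-8\right) + 6\right)\right) - -4081} = \frac{1}{\left(83 + 74 \left(-16 + 6\right)\right) + 4081} = \frac{1}{\left(83 + 74 \left(-10\right)\right) + 4081} = \frac{1}{\left(83 - 740\right) + 4081} = \frac{1}{-657 + 4081} = \frac{1}{3424}$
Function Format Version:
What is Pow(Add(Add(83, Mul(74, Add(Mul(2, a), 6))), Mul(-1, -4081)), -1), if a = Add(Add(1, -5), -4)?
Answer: Rational(1, 3424) ≈ 0.00029206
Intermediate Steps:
a = -8 (a = Add(-4, -4) = -8)
Pow(Add(Add(83, Mul(74, Add(Mul(2, a), 6))), Mul(-1, -4081)), -1) = Pow(Add(Add(83, Mul(74, Add(Mul(2, -8), 6))), Mul(-1, -4081)), -1) = Pow(Add(Add(83, Mul(74, Add(-16, 6))), 4081), -1) = Pow(Add(Add(83, Mul(74, -10)), 4081), -1) = Pow(Add(Add(83, -740), 4081), -1) = Pow(Add(-657, 4081), -1) = Pow(3424, -1) = Rational(1, 3424)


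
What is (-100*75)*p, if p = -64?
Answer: 480000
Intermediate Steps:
(-100*75)*p = -100*75*(-64) = -7500*(-64) = 480000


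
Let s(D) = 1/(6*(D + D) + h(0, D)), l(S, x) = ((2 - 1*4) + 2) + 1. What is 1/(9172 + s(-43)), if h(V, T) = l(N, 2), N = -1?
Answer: 515/4723579 ≈ 0.00010903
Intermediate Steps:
l(S, x) = 1 (l(S, x) = ((2 - 4) + 2) + 1 = (-2 + 2) + 1 = 0 + 1 = 1)
h(V, T) = 1
s(D) = 1/(1 + 12*D) (s(D) = 1/(6*(D + D) + 1) = 1/(6*(2*D) + 1) = 1/(12*D + 1) = 1/(1 + 12*D))
1/(9172 + s(-43)) = 1/(9172 + 1/(1 + 12*(-43))) = 1/(9172 + 1/(1 - 516)) = 1/(9172 + 1/(-515)) = 1/(9172 - 1/515) = 1/(4723579/515) = 515/4723579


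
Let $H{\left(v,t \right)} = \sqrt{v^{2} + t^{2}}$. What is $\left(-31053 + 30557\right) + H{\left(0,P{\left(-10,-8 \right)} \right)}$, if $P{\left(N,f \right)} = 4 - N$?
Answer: $-482$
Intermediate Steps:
$H{\left(v,t \right)} = \sqrt{t^{2} + v^{2}}$
$\left(-31053 + 30557\right) + H{\left(0,P{\left(-10,-8 \right)} \right)} = \left(-31053 + 30557\right) + \sqrt{\left(4 - -10\right)^{2} + 0^{2}} = -496 + \sqrt{\left(4 + 10\right)^{2} + 0} = -496 + \sqrt{14^{2} + 0} = -496 + \sqrt{196 + 0} = -496 + \sqrt{196} = -496 + 14 = -482$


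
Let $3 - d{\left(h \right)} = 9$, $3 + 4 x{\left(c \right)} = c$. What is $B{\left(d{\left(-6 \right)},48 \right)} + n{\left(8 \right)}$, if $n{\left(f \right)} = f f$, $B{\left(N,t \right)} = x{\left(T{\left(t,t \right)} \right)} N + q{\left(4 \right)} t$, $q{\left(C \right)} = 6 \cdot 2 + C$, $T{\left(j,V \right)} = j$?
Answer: $\frac{1529}{2} \approx 764.5$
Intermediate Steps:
$x{\left(c \right)} = - \frac{3}{4} + \frac{c}{4}$
$q{\left(C \right)} = 12 + C$
$d{\left(h \right)} = -6$ ($d{\left(h \right)} = 3 - 9 = -6$)
$B{\left(N,t \right)} = 16 t + N \left(- \frac{3}{4} + \frac{t}{4}\right)$ ($B{\left(N,t \right)} = \left(- \frac{3}{4} + \frac{t}{4}\right) N + \left(12 + 4\right) t = N \left(- \frac{3}{4} + \frac{t}{4}\right) + 16 t = 16 t + N \left(- \frac{3}{4} + \frac{t}{4}\right)$)
$n{\left(f \right)} = f^{2}$
$B{\left(d{\left(-6 \right)},48 \right)} + n{\left(8 \right)} = \left(16 \cdot 48 + \frac{1}{4} \left(-6\right) \left(-3 + 48\right)\right) + 8^{2} = \left(768 + \frac{1}{4} \left(-6\right) 45\right) + 64 = \left(768 - \frac{135}{2}\right) + 64 = \frac{1401}{2} + 64 = \frac{1529}{2}$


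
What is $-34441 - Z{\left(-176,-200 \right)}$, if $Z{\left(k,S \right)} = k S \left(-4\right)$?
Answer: $106359$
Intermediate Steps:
$Z{\left(k,S \right)} = - 4 S k$ ($Z{\left(k,S \right)} = S k \left(-4\right) = - 4 S k$)
$-34441 - Z{\left(-176,-200 \right)} = -34441 - \left(-4\right) \left(-200\right) \left(-176\right) = -34441 - -140800 = -34441 + 140800 = 106359$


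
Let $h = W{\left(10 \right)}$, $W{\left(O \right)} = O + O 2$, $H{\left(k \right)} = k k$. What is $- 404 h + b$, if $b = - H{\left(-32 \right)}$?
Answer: $-13144$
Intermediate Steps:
$H{\left(k \right)} = k^{2}$
$W{\left(O \right)} = 3 O$ ($W{\left(O \right)} = O + 2 O = 3 O$)
$h = 30$ ($h = 3 \cdot 10 = 30$)
$b = -1024$ ($b = - \left(-32\right)^{2} = \left(-1\right) 1024 = -1024$)
$- 404 h + b = \left(-404\right) 30 - 1024 = -12120 - 1024 = -13144$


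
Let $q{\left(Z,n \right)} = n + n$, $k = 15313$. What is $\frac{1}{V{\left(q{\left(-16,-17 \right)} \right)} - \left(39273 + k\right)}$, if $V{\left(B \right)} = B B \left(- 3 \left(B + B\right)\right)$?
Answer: $\frac{1}{181238} \approx 5.5176 \cdot 10^{-6}$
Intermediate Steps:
$q{\left(Z,n \right)} = 2 n$
$V{\left(B \right)} = - 6 B^{3}$ ($V{\left(B \right)} = B^{2} \left(- 3 \cdot 2 B\right) = B^{2} \left(- 6 B\right) = - 6 B^{3}$)
$\frac{1}{V{\left(q{\left(-16,-17 \right)} \right)} - \left(39273 + k\right)} = \frac{1}{- 6 \left(2 \left(-17\right)\right)^{3} - 54586} = \frac{1}{- 6 \left(-34\right)^{3} - 54586} = \frac{1}{\left(-6\right) \left(-39304\right) - 54586} = \frac{1}{235824 - 54586} = \frac{1}{181238}$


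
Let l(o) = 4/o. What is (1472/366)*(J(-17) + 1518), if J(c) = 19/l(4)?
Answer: 1131232/183 ≈ 6181.6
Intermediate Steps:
J(c) = 19 (J(c) = 19/((4/4)) = 19/((4*(1/4))) = 19/1 = 19*1 = 19)
(1472/366)*(J(-17) + 1518) = (1472/366)*(19 + 1518) = (1472*(1/366))*1537 = (736/183)*1537 = 1131232/183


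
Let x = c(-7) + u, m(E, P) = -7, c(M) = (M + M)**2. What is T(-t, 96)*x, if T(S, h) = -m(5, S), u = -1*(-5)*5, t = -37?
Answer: 1547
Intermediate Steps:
c(M) = 4*M**2 (c(M) = (2*M)**2 = 4*M**2)
u = 25 (u = 5*5 = 25)
T(S, h) = 7 (T(S, h) = -1*(-7) = 7)
x = 221 (x = 4*(-7)**2 + 25 = 4*49 + 25 = 196 + 25 = 221)
T(-t, 96)*x = 7*221 = 1547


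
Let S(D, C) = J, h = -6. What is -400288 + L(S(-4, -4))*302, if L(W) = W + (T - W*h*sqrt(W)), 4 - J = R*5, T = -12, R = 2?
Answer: -405724 - 10872*I*sqrt(6) ≈ -4.0572e+5 - 26631.0*I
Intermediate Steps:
J = -6 (J = 4 - 2*5 = 4 - 1*10 = 4 - 10 = -6)
S(D, C) = -6
L(W) = -12 + W + 6*W**(3/2) (L(W) = W + (-12 - W*(-6)*sqrt(W)) = W + (-12 - (-6*W)*sqrt(W)) = W + (-12 - (-6)*W**(3/2)) = W + (-12 + 6*W**(3/2)) = -12 + W + 6*W**(3/2))
-400288 + L(S(-4, -4))*302 = -400288 + (-12 - 6 + 6*(-6)**(3/2))*302 = -400288 + (-12 - 6 + 6*(-6*I*sqrt(6)))*302 = -400288 + (-12 - 6 - 36*I*sqrt(6))*302 = -400288 + (-18 - 36*I*sqrt(6))*302 = -400288 + (-5436 - 10872*I*sqrt(6)) = -405724 - 10872*I*sqrt(6)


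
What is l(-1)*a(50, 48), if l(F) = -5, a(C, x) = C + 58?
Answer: -540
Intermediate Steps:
a(C, x) = 58 + C
l(-1)*a(50, 48) = -5*(58 + 50) = -5*108 = -540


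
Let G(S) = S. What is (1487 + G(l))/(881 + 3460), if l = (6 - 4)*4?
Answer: 1495/4341 ≈ 0.34439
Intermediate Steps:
l = 8 (l = 2*4 = 8)
(1487 + G(l))/(881 + 3460) = (1487 + 8)/(881 + 3460) = 1495/4341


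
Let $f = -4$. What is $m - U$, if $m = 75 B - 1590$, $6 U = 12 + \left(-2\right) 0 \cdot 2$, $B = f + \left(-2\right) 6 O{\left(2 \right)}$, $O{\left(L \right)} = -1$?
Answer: $-992$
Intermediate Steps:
$B = 8$ ($B = -4 + \left(-2\right) 6 \left(-1\right) = -4 - -12 = -4 + 12 = 8$)
$U = 2$ ($U = \frac{12 + \left(-2\right) 0 \cdot 2}{6} = \frac{12 + 0 \cdot 2}{6} = \frac{12 + 0}{6} = \frac{1}{6} \cdot 12 = 2$)
$m = -990$ ($m = 75 \cdot 8 - 1590 = 600 - 1590 = -990$)
$m - U = -990 - 2 = -992$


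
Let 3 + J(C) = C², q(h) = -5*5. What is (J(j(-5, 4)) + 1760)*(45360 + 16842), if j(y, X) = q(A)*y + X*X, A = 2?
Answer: 1345926876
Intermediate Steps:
q(h) = -25
j(y, X) = X² - 25*y (j(y, X) = -25*y + X*X = -25*y + X² = X² - 25*y)
J(C) = -3 + C²
(J(j(-5, 4)) + 1760)*(45360 + 16842) = ((-3 + (4² - 25*(-5))²) + 1760)*(45360 + 16842) = ((-3 + (16 + 125)²) + 1760)*62202 = ((-3 + 141²) + 1760)*62202 = ((-3 + 19881) + 1760)*62202 = (19878 + 1760)*62202 = 21638*62202 = 1345926876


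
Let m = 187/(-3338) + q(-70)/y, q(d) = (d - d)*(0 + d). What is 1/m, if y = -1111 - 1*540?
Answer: -3338/187 ≈ -17.850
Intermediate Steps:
q(d) = 0 (q(d) = 0*d = 0)
y = -1651 (y = -1111 - 540 = -1651)
m = -187/3338 (m = 187/(-3338) + 0/(-1651) = 187*(-1/3338) + 0*(-1/1651) = -187/3338 + 0 = -187/3338 ≈ -0.056022)
1/m = 1/(-187/3338) = -3338/187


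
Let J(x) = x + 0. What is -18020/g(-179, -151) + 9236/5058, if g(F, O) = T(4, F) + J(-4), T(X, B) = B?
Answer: 15472558/154269 ≈ 100.30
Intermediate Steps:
J(x) = x
g(F, O) = -4 + F (g(F, O) = F - 4 = -4 + F)
-18020/g(-179, -151) + 9236/5058 = -18020/(-4 - 179) + 9236/5058 = -18020/(-183) + 9236*(1/5058) = -18020*(-1/183) + 4618/2529 = 18020/183 + 4618/2529 = 15472558/154269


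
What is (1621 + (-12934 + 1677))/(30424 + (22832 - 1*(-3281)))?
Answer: -9636/56537 ≈ -0.17044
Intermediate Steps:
(1621 + (-12934 + 1677))/(30424 + (22832 - 1*(-3281))) = (1621 - 11257)/(30424 + (22832 + 3281)) = -9636/(30424 + 26113) = -9636/56537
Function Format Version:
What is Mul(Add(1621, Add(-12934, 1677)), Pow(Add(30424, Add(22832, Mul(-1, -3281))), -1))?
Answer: Rational(-9636, 56537) ≈ -0.17044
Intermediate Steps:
Mul(Add(1621, Add(-12934, 1677)), Pow(Add(30424, Add(22832, Mul(-1, -3281))), -1)) = Mul(Add(1621, -11257), Pow(Add(30424, Add(22832, 3281)), -1)) = Mul(-9636, Pow(Add(30424, 26113), -1)) = Mul(-9636, Pow(56537, -1)) = Mul(-9636, Rational(1, 56537)) = Rational(-9636, 56537)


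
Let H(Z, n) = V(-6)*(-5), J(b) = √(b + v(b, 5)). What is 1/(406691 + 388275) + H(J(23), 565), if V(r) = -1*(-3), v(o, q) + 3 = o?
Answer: -11924489/794966 ≈ -15.000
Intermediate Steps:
v(o, q) = -3 + o
V(r) = 3
J(b) = √(-3 + 2*b) (J(b) = √(b + (-3 + b)) = √(-3 + 2*b))
H(Z, n) = -15 (H(Z, n) = 3*(-5) = -15)
1/(406691 + 388275) + H(J(23), 565) = 1/(406691 + 388275) - 15 = 1/794966 - 15 = -11924489/794966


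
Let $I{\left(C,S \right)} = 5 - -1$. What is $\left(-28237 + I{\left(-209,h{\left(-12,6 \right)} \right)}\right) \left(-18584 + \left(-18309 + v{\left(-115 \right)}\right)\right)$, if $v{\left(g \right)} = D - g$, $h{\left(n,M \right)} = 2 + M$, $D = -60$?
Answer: $1039973578$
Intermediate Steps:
$I{\left(C,S \right)} = 6$ ($I{\left(C,S \right)} = 5 + 1 = 6$)
$v{\left(g \right)} = -60 - g$
$\left(-28237 + I{\left(-209,h{\left(-12,6 \right)} \right)}\right) \left(-18584 + \left(-18309 + v{\left(-115 \right)}\right)\right) = \left(-28237 + 6\right) \left(-18584 - 18254\right) = - 28231 \left(-18584 + \left(-18309 + \left(-60 + 115\right)\right)\right) = - 28231 \left(-18584 + \left(-18309 + 55\right)\right) = - 28231 \left(-18584 - 18254\right) = \left(-28231\right) \left(-36838\right) = 1039973578$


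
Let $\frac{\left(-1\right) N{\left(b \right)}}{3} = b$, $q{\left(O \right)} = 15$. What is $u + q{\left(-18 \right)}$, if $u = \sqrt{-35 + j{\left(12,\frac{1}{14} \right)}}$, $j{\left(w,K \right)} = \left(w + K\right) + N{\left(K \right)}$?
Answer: $15 + \frac{9 i \sqrt{14}}{7} \approx 15.0 + 4.8107 i$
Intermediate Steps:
$N{\left(b \right)} = - 3 b$
$j{\left(w,K \right)} = w - 2 K$ ($j{\left(w,K \right)} = \left(w + K\right) - 3 K = \left(K + w\right) - 3 K = w - 2 K$)
$u = \frac{9 i \sqrt{14}}{7}$ ($u = \sqrt{-35 + \left(12 - \frac{2}{14}\right)} = \sqrt{-35 + \left(12 - \frac{1}{7}\right)} = \sqrt{-35 + \frac{83}{7}} = \sqrt{- \frac{162}{7}} = \frac{9 i \sqrt{14}}{7} \approx 4.8107 i$)
$u + q{\left(-18 \right)} = \frac{9 i \sqrt{14}}{7} + 15 = 15 + \frac{9 i \sqrt{14}}{7}$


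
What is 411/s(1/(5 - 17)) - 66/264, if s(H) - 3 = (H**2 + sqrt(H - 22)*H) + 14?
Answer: 573765683/24003124 + 118368*I*sqrt(795)/6000781 ≈ 23.904 + 0.55617*I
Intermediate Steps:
s(H) = 17 + H**2 + H*sqrt(-22 + H) (s(H) = 3 + ((H**2 + sqrt(H - 22)*H) + 14) = 3 + ((H**2 + sqrt(-22 + H)*H) + 14) = 3 + ((H**2 + H*sqrt(-22 + H)) + 14) = 3 + (14 + H**2 + H*sqrt(-22 + H)) = 17 + H**2 + H*sqrt(-22 + H))
411/s(1/(5 - 17)) - 66/264 = 411/(17 + (1/(5 - 17))**2 + sqrt(-22 + 1/(5 - 17))/(5 - 17)) - 66/264 = 411/(17 + (1/(-12))**2 + sqrt(-22 + 1/(-12))/(-12)) - 66*1/264 = 411/(17 + (-1/12)**2 - sqrt(-22 - 1/12)/12) - 1/4 = 411/(17 + 1/144 - I*sqrt(795)/72) - 1/4 = 411/(2449/144 - I*sqrt(795)/72) - 1/4 = -1/4 + 411/(2449/144 - I*sqrt(795)/72)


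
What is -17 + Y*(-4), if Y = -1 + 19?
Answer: -89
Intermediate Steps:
Y = 18
-17 + Y*(-4) = -17 + 18*(-4) = -17 - 72 = -89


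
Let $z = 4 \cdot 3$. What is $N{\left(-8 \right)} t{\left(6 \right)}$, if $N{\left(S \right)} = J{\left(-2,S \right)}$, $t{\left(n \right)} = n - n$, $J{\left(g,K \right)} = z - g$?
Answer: $0$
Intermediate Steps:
$z = 12$
$J{\left(g,K \right)} = 12 - g$
$t{\left(n \right)} = 0$
$N{\left(S \right)} = 14$ ($N{\left(S \right)} = 12 - -2 = 12 + 2 = 14$)
$N{\left(-8 \right)} t{\left(6 \right)} = 14 \cdot 0 = 0$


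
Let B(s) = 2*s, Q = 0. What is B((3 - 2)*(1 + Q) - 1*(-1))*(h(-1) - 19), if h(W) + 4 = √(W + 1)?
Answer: -92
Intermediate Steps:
h(W) = -4 + √(1 + W) (h(W) = -4 + √(W + 1) = -4 + √(1 + W))
B((3 - 2)*(1 + Q) - 1*(-1))*(h(-1) - 19) = (2*((3 - 2)*(1 + 0) - 1*(-1)))*((-4 + √(1 - 1)) - 19) = (2*(1*1 + 1))*((-4 + √0) - 19) = (2*(1 + 1))*((-4 + 0) - 19) = (2*2)*(-4 - 19) = 4*(-23) = -92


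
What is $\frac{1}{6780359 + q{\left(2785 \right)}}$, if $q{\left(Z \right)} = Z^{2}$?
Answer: $\frac{1}{14536584} \approx 6.8792 \cdot 10^{-8}$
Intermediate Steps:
$\frac{1}{6780359 + q{\left(2785 \right)}} = \frac{1}{6780359 + 2785^{2}} = \frac{1}{6780359 + 7756225} = \frac{1}{14536584}$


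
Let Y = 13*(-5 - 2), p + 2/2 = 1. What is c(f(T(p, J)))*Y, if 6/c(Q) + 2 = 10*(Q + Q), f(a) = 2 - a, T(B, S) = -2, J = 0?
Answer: -7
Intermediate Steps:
p = 0 (p = -1 + 1 = 0)
c(Q) = 6/(-2 + 20*Q) (c(Q) = 6/(-2 + 10*(Q + Q)) = 6/(-2 + 10*(2*Q)) = 6/(-2 + 20*Q))
Y = -91 (Y = 13*(-7) = -91)
c(f(T(p, J)))*Y = (3/(-1 + 10*(2 - 1*(-2))))*(-91) = (3/(-1 + 10*(2 + 2)))*(-91) = (3/(-1 + 10*4))*(-91) = (3/(-1 + 40))*(-91) = (3/39)*(-91) = (3*(1/39))*(-91) = (1/13)*(-91) = -7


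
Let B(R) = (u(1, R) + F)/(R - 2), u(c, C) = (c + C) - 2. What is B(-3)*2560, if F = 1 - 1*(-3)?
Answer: 0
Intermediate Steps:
u(c, C) = -2 + C + c (u(c, C) = (C + c) - 2 = -2 + C + c)
F = 4 (F = 1 + 3 = 4)
B(R) = (3 + R)/(-2 + R) (B(R) = ((-2 + R + 1) + 4)/(R - 2) = ((-1 + R) + 4)/(-2 + R) = (3 + R)/(-2 + R))
B(-3)*2560 = ((3 - 3)/(-2 - 3))*2560 = (0/(-5))*2560 = -1/5*0*2560 = 0*2560 = 0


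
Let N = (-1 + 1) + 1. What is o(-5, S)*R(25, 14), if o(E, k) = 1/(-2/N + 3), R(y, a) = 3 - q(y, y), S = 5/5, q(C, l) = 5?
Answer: -2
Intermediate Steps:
N = 1 (N = 0 + 1 = 1)
S = 1 (S = 5*(1/5) = 1)
R(y, a) = -2 (R(y, a) = 3 - 1*5 = 3 - 5 = -2)
o(E, k) = 1 (o(E, k) = 1/(-2/1 + 3) = 1/(-2*1 + 3) = 1/(-2 + 3) = 1/1 = 1)
o(-5, S)*R(25, 14) = 1*(-2) = -2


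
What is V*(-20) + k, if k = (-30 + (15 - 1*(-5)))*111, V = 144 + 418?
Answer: -12350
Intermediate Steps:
V = 562
k = -1110 (k = (-30 + (15 + 5))*111 = (-30 + 20)*111 = -10*111 = -1110)
V*(-20) + k = 562*(-20) - 1110 = -11240 - 1110 = -12350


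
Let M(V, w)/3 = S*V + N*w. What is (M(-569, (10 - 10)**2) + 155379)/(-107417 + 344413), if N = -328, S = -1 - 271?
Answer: 619683/236996 ≈ 2.6147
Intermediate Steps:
S = -272
M(V, w) = -984*w - 816*V (M(V, w) = 3*(-272*V - 328*w) = 3*(-328*w - 272*V) = -984*w - 816*V)
(M(-569, (10 - 10)**2) + 155379)/(-107417 + 344413) = ((-984*(10 - 10)**2 - 816*(-569)) + 155379)/(-107417 + 344413) = ((-984*0**2 + 464304) + 155379)/236996 = ((-984*0 + 464304) + 155379)*(1/236996) = ((0 + 464304) + 155379)*(1/236996) = (464304 + 155379)*(1/236996) = 619683*(1/236996) = 619683/236996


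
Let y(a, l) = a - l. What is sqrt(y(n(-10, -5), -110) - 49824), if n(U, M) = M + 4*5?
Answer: I*sqrt(49699) ≈ 222.93*I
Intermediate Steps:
n(U, M) = 20 + M (n(U, M) = M + 20 = 20 + M)
sqrt(y(n(-10, -5), -110) - 49824) = sqrt(((20 - 5) - 1*(-110)) - 49824) = sqrt((15 + 110) - 49824) = sqrt(125 - 49824) = sqrt(-49699) = I*sqrt(49699)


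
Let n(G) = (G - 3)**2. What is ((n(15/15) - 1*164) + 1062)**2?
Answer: 813604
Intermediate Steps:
n(G) = (-3 + G)**2
((n(15/15) - 1*164) + 1062)**2 = (((-3 + 15/15)**2 - 1*164) + 1062)**2 = (((-3 + 15*(1/15))**2 - 164) + 1062)**2 = (((-3 + 1)**2 - 164) + 1062)**2 = (((-2)**2 - 164) + 1062)**2 = ((4 - 164) + 1062)**2 = (-160 + 1062)**2 = 902**2 = 813604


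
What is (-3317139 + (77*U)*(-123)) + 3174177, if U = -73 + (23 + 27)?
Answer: 74871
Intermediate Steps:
U = -23 (U = -73 + 50 = -23)
(-3317139 + (77*U)*(-123)) + 3174177 = (-3317139 + (77*(-23))*(-123)) + 3174177 = (-3317139 - 1771*(-123)) + 3174177 = (-3317139 + 217833) + 3174177 = -3099306 + 3174177 = 74871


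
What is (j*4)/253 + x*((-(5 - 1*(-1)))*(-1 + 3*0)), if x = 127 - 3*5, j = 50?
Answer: 170216/253 ≈ 672.79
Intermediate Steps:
x = 112 (x = 127 - 15 = 112)
(j*4)/253 + x*((-(5 - 1*(-1)))*(-1 + 3*0)) = (50*4)/253 + 112*((-(5 - 1*(-1)))*(-1 + 3*0)) = 200*(1/253) + 112*((-(5 + 1))*(-1 + 0)) = 200/253 + 112*(-1*6*(-1)) = 200/253 + 112*(-6*(-1)) = 200/253 + 112*6 = 200/253 + 672 = 170216/253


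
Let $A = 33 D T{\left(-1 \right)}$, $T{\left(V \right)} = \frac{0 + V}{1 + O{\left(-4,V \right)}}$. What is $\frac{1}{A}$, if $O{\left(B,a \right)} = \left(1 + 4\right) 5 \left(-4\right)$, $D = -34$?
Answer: $- \frac{3}{34} \approx -0.088235$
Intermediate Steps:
$O{\left(B,a \right)} = -100$ ($O{\left(B,a \right)} = 5 \left(-20\right) = -100$)
$T{\left(V \right)} = - \frac{V}{99}$ ($T{\left(V \right)} = \frac{0 + V}{1 - 100} = \frac{V}{-99} = V \left(- \frac{1}{99}\right) = - \frac{V}{99}$)
$A = - \frac{34}{3}$ ($A = 33 \left(-34\right) \left(\left(- \frac{1}{99}\right) \left(-1\right)\right) = \left(-1122\right) \frac{1}{99} = - \frac{34}{3} \approx -11.333$)
$\frac{1}{A} = \frac{1}{- \frac{34}{3}} = - \frac{3}{34}$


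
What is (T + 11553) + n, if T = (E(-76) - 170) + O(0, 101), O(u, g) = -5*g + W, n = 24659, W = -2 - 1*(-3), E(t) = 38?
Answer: 35576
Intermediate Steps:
W = 1 (W = -2 + 3 = 1)
O(u, g) = 1 - 5*g (O(u, g) = -5*g + 1 = 1 - 5*g)
T = -636 (T = (38 - 170) + (1 - 5*101) = -132 + (1 - 505) = -132 - 504 = -636)
(T + 11553) + n = (-636 + 11553) + 24659 = 10917 + 24659 = 35576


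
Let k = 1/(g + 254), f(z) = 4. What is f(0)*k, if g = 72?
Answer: 2/163 ≈ 0.012270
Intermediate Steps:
k = 1/326 (k = 1/(72 + 254) = 1/326 ≈ 0.0030675)
f(0)*k = 4*(1/326) = 2/163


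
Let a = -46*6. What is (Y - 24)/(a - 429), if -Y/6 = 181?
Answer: 74/47 ≈ 1.5745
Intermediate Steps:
Y = -1086 (Y = -6*181 = -1086)
a = -276
(Y - 24)/(a - 429) = (-1086 - 24)/(-276 - 429) = -1110/(-705) = -1110*(-1/705) = 74/47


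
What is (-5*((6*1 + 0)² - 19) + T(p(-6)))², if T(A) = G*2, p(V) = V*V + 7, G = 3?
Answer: 6241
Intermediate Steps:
p(V) = 7 + V² (p(V) = V² + 7 = 7 + V²)
T(A) = 6 (T(A) = 3*2 = 6)
(-5*((6*1 + 0)² - 19) + T(p(-6)))² = (-5*((6*1 + 0)² - 19) + 6)² = (-5*((6 + 0)² - 19) + 6)² = (-5*(6² - 19) + 6)² = (-5*(36 - 19) + 6)² = (-5*17 + 6)² = (-85 + 6)² = (-79)² = 6241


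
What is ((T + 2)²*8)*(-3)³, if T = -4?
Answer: -864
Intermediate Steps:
((T + 2)²*8)*(-3)³ = ((-4 + 2)²*8)*(-3)³ = ((-2)²*8)*(-27) = (4*8)*(-27) = 32*(-27) = -864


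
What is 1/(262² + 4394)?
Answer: 1/73038 ≈ 1.3692e-5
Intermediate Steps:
1/(262² + 4394) = 1/(68644 + 4394) = 1/73038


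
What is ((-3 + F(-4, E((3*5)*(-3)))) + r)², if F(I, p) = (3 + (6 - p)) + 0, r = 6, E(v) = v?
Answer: 3249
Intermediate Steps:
F(I, p) = 9 - p (F(I, p) = (9 - p) + 0 = 9 - p)
((-3 + F(-4, E((3*5)*(-3)))) + r)² = ((-3 + (9 - 3*5*(-3))) + 6)² = ((-3 + (9 - 15*(-3))) + 6)² = ((-3 + (9 - 1*(-45))) + 6)² = ((-3 + (9 + 45)) + 6)² = ((-3 + 54) + 6)² = (51 + 6)² = 57² = 3249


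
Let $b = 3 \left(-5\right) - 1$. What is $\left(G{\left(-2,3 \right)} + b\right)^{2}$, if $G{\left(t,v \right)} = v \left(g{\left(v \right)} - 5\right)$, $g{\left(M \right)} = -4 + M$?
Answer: $1156$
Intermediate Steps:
$b = -16$ ($b = -15 - 1 = -16$)
$G{\left(t,v \right)} = v \left(-9 + v\right)$ ($G{\left(t,v \right)} = v \left(\left(-4 + v\right) - 5\right) = v \left(-9 + v\right)$)
$\left(G{\left(-2,3 \right)} + b\right)^{2} = \left(3 \left(-9 + 3\right) - 16\right)^{2} = \left(3 \left(-6\right) - 16\right)^{2} = \left(-18 - 16\right)^{2} = \left(-34\right)^{2} = 1156$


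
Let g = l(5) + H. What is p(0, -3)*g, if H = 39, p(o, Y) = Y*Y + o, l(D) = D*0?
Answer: 351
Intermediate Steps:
l(D) = 0
p(o, Y) = o + Y**2 (p(o, Y) = Y**2 + o = o + Y**2)
g = 39 (g = 0 + 39 = 39)
p(0, -3)*g = (0 + (-3)**2)*39 = (0 + 9)*39 = 9*39 = 351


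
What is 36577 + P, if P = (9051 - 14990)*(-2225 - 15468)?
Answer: 105115304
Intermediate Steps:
P = 105078727 (P = -5939*(-17693) = 105078727)
36577 + P = 36577 + 105078727 = 105115304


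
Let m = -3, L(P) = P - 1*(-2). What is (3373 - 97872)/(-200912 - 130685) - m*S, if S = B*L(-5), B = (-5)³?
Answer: 373141124/331597 ≈ 1125.3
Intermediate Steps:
L(P) = 2 + P (L(P) = P + 2 = 2 + P)
B = -125
S = 375 (S = -125*(2 - 5) = -125*(-3) = 375)
(3373 - 97872)/(-200912 - 130685) - m*S = (3373 - 97872)/(-200912 - 130685) - (-3)*375 = -94499/(-331597) - 1*(-1125) = -94499*(-1/331597) + 1125 = 94499/331597 + 1125 = 373141124/331597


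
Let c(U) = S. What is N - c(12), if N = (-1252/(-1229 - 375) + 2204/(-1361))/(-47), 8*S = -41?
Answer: 1055343935/205206136 ≈ 5.1428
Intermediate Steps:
S = -41/8 (S = (⅛)*(-41) = -41/8 ≈ -5.1250)
c(U) = -41/8
N = 457811/25650767 (N = (-1252/(-1604) + 2204*(-1/1361))*(-1/47) = (-1252*(-1/1604) - 2204/1361)*(-1/47) = (313/401 - 2204/1361)*(-1/47) = -457811/545761*(-1/47) = 457811/25650767 ≈ 0.017848)
N - c(12) = 457811/25650767 - 1*(-41/8) = 457811/25650767 + 41/8 = 1055343935/205206136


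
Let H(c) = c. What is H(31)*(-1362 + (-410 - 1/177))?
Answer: -9722995/177 ≈ -54932.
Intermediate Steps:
H(31)*(-1362 + (-410 - 1/177)) = 31*(-1362 + (-410 - 1/177)) = 31*(-1362 - 72571/177) = 31*(-313645/177) = -9722995/177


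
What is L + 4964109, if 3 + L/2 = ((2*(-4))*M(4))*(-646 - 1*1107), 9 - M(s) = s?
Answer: 5104343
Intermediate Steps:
M(s) = 9 - s
L = 140234 (L = -6 + 2*(((2*(-4))*(9 - 1*4))*(-646 - 1*1107)) = -6 + 2*((-8*(9 - 4))*(-646 - 1107)) = -6 + 2*(-8*5*(-1753)) = -6 + 2*(-40*(-1753)) = -6 + 2*70120 = -6 + 140240 = 140234)
L + 4964109 = 140234 + 4964109 = 5104343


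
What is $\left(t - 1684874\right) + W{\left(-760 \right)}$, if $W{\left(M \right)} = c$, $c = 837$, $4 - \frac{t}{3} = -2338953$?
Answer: $5332834$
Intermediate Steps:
$t = 7016871$ ($t = 12 - -7016859 = 12 + 7016859 = 7016871$)
$W{\left(M \right)} = 837$
$\left(t - 1684874\right) + W{\left(-760 \right)} = \left(7016871 - 1684874\right) + 837 = 5331997 + 837 = 5332834$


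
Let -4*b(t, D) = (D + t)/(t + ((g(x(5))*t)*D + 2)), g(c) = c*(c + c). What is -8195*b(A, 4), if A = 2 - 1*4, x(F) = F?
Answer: -1639/160 ≈ -10.244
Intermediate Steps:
A = -2 (A = 2 - 4 = -2)
g(c) = 2*c² (g(c) = c*(2*c) = 2*c²)
b(t, D) = -(D + t)/(4*(2 + t + 50*D*t)) (b(t, D) = -(D + t)/(4*(t + (((2*5²)*t)*D + 2))) = -(D + t)/(4*(t + (((2*25)*t)*D + 2))) = -(D + t)/(4*(t + ((50*t)*D + 2))) = -(D + t)/(4*(t + (50*D*t + 2))) = -(D + t)/(4*(t + (2 + 50*D*t))) = -(D + t)/(4*(2 + t + 50*D*t)))
-8195*b(A, 4) = -8195*(-1*4 - 1*(-2))/(4*(2 - 2 + 50*4*(-2))) = -8195*(-4 + 2)/(4*(2 - 2 - 400)) = -8195*(-2)/(4*(-400)) = -8195*(-1)*(-2)/(4*400) = -8195*1/800 = -1639/160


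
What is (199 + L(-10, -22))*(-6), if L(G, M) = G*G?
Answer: -1794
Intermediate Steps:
L(G, M) = G**2
(199 + L(-10, -22))*(-6) = (199 + (-10)**2)*(-6) = (199 + 100)*(-6) = 299*(-6) = -1794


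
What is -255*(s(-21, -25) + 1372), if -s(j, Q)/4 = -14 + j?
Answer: -385560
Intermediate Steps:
s(j, Q) = 56 - 4*j (s(j, Q) = -4*(-14 + j) = 56 - 4*j)
-255*(s(-21, -25) + 1372) = -255*((56 - 4*(-21)) + 1372) = -255*((56 + 84) + 1372) = -255*(140 + 1372) = -255*1512 = -385560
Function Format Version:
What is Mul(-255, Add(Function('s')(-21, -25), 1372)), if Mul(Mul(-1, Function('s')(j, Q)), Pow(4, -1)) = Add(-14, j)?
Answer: -385560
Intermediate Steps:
Function('s')(j, Q) = Add(56, Mul(-4, j)) (Function('s')(j, Q) = Mul(-4, Add(-14, j)) = Add(56, Mul(-4, j)))
Mul(-255, Add(Function('s')(-21, -25), 1372)) = Mul(-255, Add(Add(56, Mul(-4, -21)), 1372)) = Mul(-255, Add(Add(56, 84), 1372)) = Mul(-255, Add(140, 1372)) = Mul(-255, 1512) = -385560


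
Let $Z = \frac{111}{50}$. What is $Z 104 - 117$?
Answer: $\frac{2847}{25} \approx 113.88$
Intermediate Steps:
$Z = \frac{111}{50}$ ($Z = 111 \cdot \frac{1}{50} = \frac{111}{50} \approx 2.22$)
$Z 104 - 117 = \frac{111}{50} \cdot 104 - 117 = \frac{5772}{25} - 117 = \frac{2847}{25}$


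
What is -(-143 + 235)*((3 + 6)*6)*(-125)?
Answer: 621000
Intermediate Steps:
-(-143 + 235)*((3 + 6)*6)*(-125) = -92*(9*6)*(-125) = -92*54*(-125) = -92*(-6750) = -1*(-621000) = 621000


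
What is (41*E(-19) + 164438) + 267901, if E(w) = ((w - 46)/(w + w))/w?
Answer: 312146093/722 ≈ 4.3234e+5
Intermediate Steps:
E(w) = (-46 + w)/(2*w**2) (E(w) = ((-46 + w)/((2*w)))/w = ((-46 + w)*(1/(2*w)))/w = ((-46 + w)/(2*w))/w = (-46 + w)/(2*w**2))
(41*E(-19) + 164438) + 267901 = (41*((1/2)*(-46 - 19)/(-19)**2) + 164438) + 267901 = (41*((1/2)*(1/361)*(-65)) + 164438) + 267901 = (41*(-65/722) + 164438) + 267901 = (-2665/722 + 164438) + 267901 = 118721571/722 + 267901 = 312146093/722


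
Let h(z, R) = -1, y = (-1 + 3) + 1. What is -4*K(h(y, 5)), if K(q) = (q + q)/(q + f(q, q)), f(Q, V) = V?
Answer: -4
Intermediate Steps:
y = 3 (y = 2 + 1 = 3)
K(q) = 1 (K(q) = (q + q)/(q + q) = (2*q)/((2*q)) = (2*q)*(1/(2*q)) = 1)
-4*K(h(y, 5)) = -4*1 = -4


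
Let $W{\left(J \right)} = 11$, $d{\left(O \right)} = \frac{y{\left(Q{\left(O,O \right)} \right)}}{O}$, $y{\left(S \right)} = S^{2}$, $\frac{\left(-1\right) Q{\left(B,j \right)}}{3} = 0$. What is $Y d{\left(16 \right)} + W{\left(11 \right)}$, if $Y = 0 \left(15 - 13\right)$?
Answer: $11$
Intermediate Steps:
$Q{\left(B,j \right)} = 0$ ($Q{\left(B,j \right)} = \left(-3\right) 0 = 0$)
$d{\left(O \right)} = 0$ ($d{\left(O \right)} = \frac{0^{2}}{O} = \frac{0}{O} = 0$)
$Y = 0$ ($Y = 0 \cdot 2 = 0$)
$Y d{\left(16 \right)} + W{\left(11 \right)} = 0 \cdot 0 + 11 = 0 + 11 = 11$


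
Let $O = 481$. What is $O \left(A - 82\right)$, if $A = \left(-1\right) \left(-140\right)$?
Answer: $27898$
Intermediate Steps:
$A = 140$
$O \left(A - 82\right) = 481 \left(140 - 82\right) = 481 \cdot 58 = 27898$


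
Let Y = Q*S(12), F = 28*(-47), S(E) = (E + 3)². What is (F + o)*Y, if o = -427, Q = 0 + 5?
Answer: -1960875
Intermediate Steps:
Q = 5
S(E) = (3 + E)²
F = -1316
Y = 1125 (Y = 5*(3 + 12)² = 5*15² = 5*225 = 1125)
(F + o)*Y = (-1316 - 427)*1125 = -1743*1125 = -1960875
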